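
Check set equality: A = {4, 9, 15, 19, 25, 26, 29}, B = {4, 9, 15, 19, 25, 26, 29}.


Two sets are equal iff they have exactly the same elements.
A = {4, 9, 15, 19, 25, 26, 29}
B = {4, 9, 15, 19, 25, 26, 29}
Same elements → A = B

Yes, A = B


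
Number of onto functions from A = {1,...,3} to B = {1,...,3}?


n = |A| = 3, k = |B| = 3. Surjections via inclusion-exclusion:
S(n,k) = Σ(-1)^i × C(k,i) × (k-i)^n, i=0 to k
i=0: (-1)^0×C(3,0)×3^3 = 27
i=1: (-1)^1×C(3,1)×2^3 = -24
i=2: (-1)^2×C(3,2)×1^3 = 3
i=3: (-1)^3×C(3,3)×0^3 = 0
Total = 6

Number of surjections = 6


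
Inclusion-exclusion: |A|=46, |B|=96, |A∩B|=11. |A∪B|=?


|A ∪ B| = |A| + |B| - |A ∩ B|
= 46 + 96 - 11
= 131

|A ∪ B| = 131


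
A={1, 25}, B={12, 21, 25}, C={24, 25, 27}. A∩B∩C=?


A ∩ B = {25}
(A ∩ B) ∩ C = {25}

A ∩ B ∩ C = {25}


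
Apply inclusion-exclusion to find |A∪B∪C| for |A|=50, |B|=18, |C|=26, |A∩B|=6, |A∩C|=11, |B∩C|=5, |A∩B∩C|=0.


|A∪B∪C| = |A|+|B|+|C| - |A∩B|-|A∩C|-|B∩C| + |A∩B∩C|
= 50+18+26 - 6-11-5 + 0
= 94 - 22 + 0
= 72

|A ∪ B ∪ C| = 72


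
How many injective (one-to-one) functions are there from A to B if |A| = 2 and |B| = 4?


An injection sends each of |A| = 2 inputs to a distinct output in B.
# injections = |B|·(|B|-1)·…·(|B|-|A|+1) = 4! / (4 - 2)!
= 4 × 3
= 12

Number of injections = 12


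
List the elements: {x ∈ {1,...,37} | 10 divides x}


Checking each candidate:
Condition: multiples of 10 in {1,...,37}
Result = {10, 20, 30}

{10, 20, 30}


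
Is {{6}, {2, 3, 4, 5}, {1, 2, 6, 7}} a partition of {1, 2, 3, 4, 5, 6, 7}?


A partition requires: (1) non-empty parts, (2) pairwise disjoint, (3) union = U
Parts: {6}, {2, 3, 4, 5}, {1, 2, 6, 7}
Union of parts: {1, 2, 3, 4, 5, 6, 7}
U = {1, 2, 3, 4, 5, 6, 7}
All non-empty? True
Pairwise disjoint? False
Covers U? True

No, not a valid partition


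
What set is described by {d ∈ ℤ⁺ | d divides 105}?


Checking each candidate:
Condition: positive divisors of 105
Result = {1, 3, 5, 7, 15, 21, 35, 105}

{1, 3, 5, 7, 15, 21, 35, 105}


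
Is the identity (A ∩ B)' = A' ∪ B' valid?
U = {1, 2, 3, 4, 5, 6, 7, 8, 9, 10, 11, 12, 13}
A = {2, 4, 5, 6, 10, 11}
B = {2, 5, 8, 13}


LHS: A ∩ B = {2, 5}
(A ∩ B)' = U \ (A ∩ B) = {1, 3, 4, 6, 7, 8, 9, 10, 11, 12, 13}
A' = {1, 3, 7, 8, 9, 12, 13}, B' = {1, 3, 4, 6, 7, 9, 10, 11, 12}
Claimed RHS: A' ∪ B' = {1, 3, 4, 6, 7, 8, 9, 10, 11, 12, 13}
Identity is VALID: LHS = RHS = {1, 3, 4, 6, 7, 8, 9, 10, 11, 12, 13} ✓

Identity is valid. (A ∩ B)' = A' ∪ B' = {1, 3, 4, 6, 7, 8, 9, 10, 11, 12, 13}


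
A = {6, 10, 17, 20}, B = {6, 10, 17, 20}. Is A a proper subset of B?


A ⊂ B requires: A ⊆ B AND A ≠ B.
A ⊆ B? Yes
A = B? Yes
A = B, so A is not a PROPER subset.

No, A is not a proper subset of B


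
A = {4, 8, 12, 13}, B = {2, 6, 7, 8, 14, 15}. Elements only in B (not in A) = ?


A = {4, 8, 12, 13}
B = {2, 6, 7, 8, 14, 15}
Region: only in B (not in A)
Elements: {2, 6, 7, 14, 15}

Elements only in B (not in A): {2, 6, 7, 14, 15}


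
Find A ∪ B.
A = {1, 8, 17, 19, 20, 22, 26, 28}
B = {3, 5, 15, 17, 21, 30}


A ∪ B = all elements in A or B (or both)
A = {1, 8, 17, 19, 20, 22, 26, 28}
B = {3, 5, 15, 17, 21, 30}
A ∪ B = {1, 3, 5, 8, 15, 17, 19, 20, 21, 22, 26, 28, 30}

A ∪ B = {1, 3, 5, 8, 15, 17, 19, 20, 21, 22, 26, 28, 30}


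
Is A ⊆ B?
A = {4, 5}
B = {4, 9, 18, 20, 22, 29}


A ⊆ B means every element of A is in B.
Elements in A not in B: {5}
So A ⊄ B.

No, A ⊄ B


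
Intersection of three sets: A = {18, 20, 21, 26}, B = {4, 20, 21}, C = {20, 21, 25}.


A ∩ B = {20, 21}
(A ∩ B) ∩ C = {20, 21}

A ∩ B ∩ C = {20, 21}


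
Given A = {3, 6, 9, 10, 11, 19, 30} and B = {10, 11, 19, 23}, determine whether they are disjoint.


Disjoint means A ∩ B = ∅.
A ∩ B = {10, 11, 19}
A ∩ B ≠ ∅, so A and B are NOT disjoint.

No, A and B are not disjoint (A ∩ B = {10, 11, 19})


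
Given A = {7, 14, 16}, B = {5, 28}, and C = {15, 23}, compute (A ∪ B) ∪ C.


A ∪ B = {5, 7, 14, 16, 28}
(A ∪ B) ∪ C = {5, 7, 14, 15, 16, 23, 28}

A ∪ B ∪ C = {5, 7, 14, 15, 16, 23, 28}


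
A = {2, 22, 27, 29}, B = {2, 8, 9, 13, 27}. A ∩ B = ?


A ∩ B = elements in both A and B
A = {2, 22, 27, 29}
B = {2, 8, 9, 13, 27}
A ∩ B = {2, 27}

A ∩ B = {2, 27}


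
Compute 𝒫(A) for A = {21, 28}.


|A| = 2, so |P(A)| = 2^2 = 4
Enumerate subsets by cardinality (0 to 2):
∅, {21}, {28}, {21, 28}

P(A) has 4 subsets: ∅, {21}, {28}, {21, 28}


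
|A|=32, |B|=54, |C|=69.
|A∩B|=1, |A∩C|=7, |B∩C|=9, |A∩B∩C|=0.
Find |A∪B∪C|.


|A∪B∪C| = |A|+|B|+|C| - |A∩B|-|A∩C|-|B∩C| + |A∩B∩C|
= 32+54+69 - 1-7-9 + 0
= 155 - 17 + 0
= 138

|A ∪ B ∪ C| = 138


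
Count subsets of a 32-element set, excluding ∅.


Total subsets = 2^n = 2^32 = 4294967296
Non-empty subsets exclude the empty set: 2^n - 1
= 4294967296 - 1
= 4294967295

Number of non-empty subsets = 4294967295


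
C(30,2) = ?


C(n,k) = n! / (k!(n-k)!)
C(30,2) = 30! / (2!28!)
= 435

C(30,2) = 435


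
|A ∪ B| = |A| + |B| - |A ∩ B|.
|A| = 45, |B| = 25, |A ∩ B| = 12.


|A ∪ B| = |A| + |B| - |A ∩ B|
= 45 + 25 - 12
= 58

|A ∪ B| = 58


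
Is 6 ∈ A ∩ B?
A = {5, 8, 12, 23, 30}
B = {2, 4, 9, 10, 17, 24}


A = {5, 8, 12, 23, 30}, B = {2, 4, 9, 10, 17, 24}
A ∩ B = elements in both A and B
A ∩ B = ∅
Checking if 6 ∈ A ∩ B
6 is not in A ∩ B → False

6 ∉ A ∩ B


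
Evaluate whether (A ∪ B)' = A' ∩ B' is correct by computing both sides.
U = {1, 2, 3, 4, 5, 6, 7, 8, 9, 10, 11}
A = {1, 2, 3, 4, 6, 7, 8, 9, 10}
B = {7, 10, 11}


LHS: A ∪ B = {1, 2, 3, 4, 6, 7, 8, 9, 10, 11}
(A ∪ B)' = U \ (A ∪ B) = {5}
A' = {5, 11}, B' = {1, 2, 3, 4, 5, 6, 8, 9}
Claimed RHS: A' ∩ B' = {5}
Identity is VALID: LHS = RHS = {5} ✓

Identity is valid. (A ∪ B)' = A' ∩ B' = {5}


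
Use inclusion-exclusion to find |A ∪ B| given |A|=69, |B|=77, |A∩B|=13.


|A ∪ B| = |A| + |B| - |A ∩ B|
= 69 + 77 - 13
= 133

|A ∪ B| = 133


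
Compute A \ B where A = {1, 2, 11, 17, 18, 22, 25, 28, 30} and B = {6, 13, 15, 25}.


A \ B = elements in A but not in B
A = {1, 2, 11, 17, 18, 22, 25, 28, 30}
B = {6, 13, 15, 25}
Remove from A any elements in B
A \ B = {1, 2, 11, 17, 18, 22, 28, 30}

A \ B = {1, 2, 11, 17, 18, 22, 28, 30}


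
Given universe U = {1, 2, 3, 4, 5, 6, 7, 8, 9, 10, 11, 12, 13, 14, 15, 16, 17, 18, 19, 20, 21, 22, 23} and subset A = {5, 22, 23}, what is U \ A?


Aᶜ = U \ A = elements in U but not in A
U = {1, 2, 3, 4, 5, 6, 7, 8, 9, 10, 11, 12, 13, 14, 15, 16, 17, 18, 19, 20, 21, 22, 23}
A = {5, 22, 23}
Aᶜ = {1, 2, 3, 4, 6, 7, 8, 9, 10, 11, 12, 13, 14, 15, 16, 17, 18, 19, 20, 21}

Aᶜ = {1, 2, 3, 4, 6, 7, 8, 9, 10, 11, 12, 13, 14, 15, 16, 17, 18, 19, 20, 21}


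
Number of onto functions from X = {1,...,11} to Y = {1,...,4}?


n = |X| = 11, k = |Y| = 4. Surjections via inclusion-exclusion:
S(n,k) = Σ(-1)^i × C(k,i) × (k-i)^n, i=0 to k
i=0: (-1)^0×C(4,0)×4^11 = 4194304
i=1: (-1)^1×C(4,1)×3^11 = -708588
i=2: (-1)^2×C(4,2)×2^11 = 12288
i=3: (-1)^3×C(4,3)×1^11 = -4
i=4: (-1)^4×C(4,4)×0^11 = 0
Total = 3498000

Number of surjections = 3498000


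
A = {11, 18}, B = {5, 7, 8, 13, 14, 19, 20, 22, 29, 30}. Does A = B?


Two sets are equal iff they have exactly the same elements.
A = {11, 18}
B = {5, 7, 8, 13, 14, 19, 20, 22, 29, 30}
Differences: {5, 7, 8, 11, 13, 14, 18, 19, 20, 22, 29, 30}
A ≠ B

No, A ≠ B


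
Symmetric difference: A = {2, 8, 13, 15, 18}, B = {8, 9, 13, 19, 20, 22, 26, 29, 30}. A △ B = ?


A △ B = (A \ B) ∪ (B \ A) = elements in exactly one of A or B
A \ B = {2, 15, 18}
B \ A = {9, 19, 20, 22, 26, 29, 30}
A △ B = {2, 9, 15, 18, 19, 20, 22, 26, 29, 30}

A △ B = {2, 9, 15, 18, 19, 20, 22, 26, 29, 30}


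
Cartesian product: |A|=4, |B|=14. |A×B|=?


|A × B| = |A| × |B|
= 4 × 14
= 56

|A × B| = 56


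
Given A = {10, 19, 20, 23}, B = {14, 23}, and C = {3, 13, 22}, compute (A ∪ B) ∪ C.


A ∪ B = {10, 14, 19, 20, 23}
(A ∪ B) ∪ C = {3, 10, 13, 14, 19, 20, 22, 23}

A ∪ B ∪ C = {3, 10, 13, 14, 19, 20, 22, 23}


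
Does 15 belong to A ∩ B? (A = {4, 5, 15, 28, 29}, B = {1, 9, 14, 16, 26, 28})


A = {4, 5, 15, 28, 29}, B = {1, 9, 14, 16, 26, 28}
A ∩ B = elements in both A and B
A ∩ B = {28}
Checking if 15 ∈ A ∩ B
15 is not in A ∩ B → False

15 ∉ A ∩ B


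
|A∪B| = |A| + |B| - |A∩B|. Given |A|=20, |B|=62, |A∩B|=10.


|A ∪ B| = |A| + |B| - |A ∩ B|
= 20 + 62 - 10
= 72

|A ∪ B| = 72


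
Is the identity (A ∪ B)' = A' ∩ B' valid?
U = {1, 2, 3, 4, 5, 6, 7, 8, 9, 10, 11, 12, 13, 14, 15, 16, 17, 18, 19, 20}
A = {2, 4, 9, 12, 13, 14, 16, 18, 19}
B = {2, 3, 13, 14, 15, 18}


LHS: A ∪ B = {2, 3, 4, 9, 12, 13, 14, 15, 16, 18, 19}
(A ∪ B)' = U \ (A ∪ B) = {1, 5, 6, 7, 8, 10, 11, 17, 20}
A' = {1, 3, 5, 6, 7, 8, 10, 11, 15, 17, 20}, B' = {1, 4, 5, 6, 7, 8, 9, 10, 11, 12, 16, 17, 19, 20}
Claimed RHS: A' ∩ B' = {1, 5, 6, 7, 8, 10, 11, 17, 20}
Identity is VALID: LHS = RHS = {1, 5, 6, 7, 8, 10, 11, 17, 20} ✓

Identity is valid. (A ∪ B)' = A' ∩ B' = {1, 5, 6, 7, 8, 10, 11, 17, 20}


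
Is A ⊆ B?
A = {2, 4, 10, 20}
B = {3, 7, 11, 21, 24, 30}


A ⊆ B means every element of A is in B.
Elements in A not in B: {2, 4, 10, 20}
So A ⊄ B.

No, A ⊄ B


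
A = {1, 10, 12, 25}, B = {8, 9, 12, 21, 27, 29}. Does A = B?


Two sets are equal iff they have exactly the same elements.
A = {1, 10, 12, 25}
B = {8, 9, 12, 21, 27, 29}
Differences: {1, 8, 9, 10, 21, 25, 27, 29}
A ≠ B

No, A ≠ B


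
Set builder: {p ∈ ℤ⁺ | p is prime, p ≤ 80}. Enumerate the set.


Checking each candidate:
Condition: primes ≤ 80
Result = {2, 3, 5, 7, 11, 13, 17, 19, 23, 29, 31, 37, 41, 43, 47, 53, 59, 61, 67, 71, 73, 79}

{2, 3, 5, 7, 11, 13, 17, 19, 23, 29, 31, 37, 41, 43, 47, 53, 59, 61, 67, 71, 73, 79}


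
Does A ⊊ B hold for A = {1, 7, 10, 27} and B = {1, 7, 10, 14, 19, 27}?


A ⊂ B requires: A ⊆ B AND A ≠ B.
A ⊆ B? Yes
A = B? No
A ⊂ B: Yes (A is a proper subset of B)

Yes, A ⊂ B


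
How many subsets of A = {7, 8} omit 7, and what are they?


A subset of A that omits 7 is a subset of A \ {7}, so there are 2^(n-1) = 2^1 = 2 of them.
Subsets excluding 7: ∅, {8}

Subsets excluding 7 (2 total): ∅, {8}


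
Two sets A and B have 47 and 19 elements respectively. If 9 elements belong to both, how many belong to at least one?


|A ∪ B| = |A| + |B| - |A ∩ B|
= 47 + 19 - 9
= 57

|A ∪ B| = 57


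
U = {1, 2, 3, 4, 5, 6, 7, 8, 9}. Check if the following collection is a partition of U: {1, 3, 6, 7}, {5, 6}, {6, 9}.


A partition requires: (1) non-empty parts, (2) pairwise disjoint, (3) union = U
Parts: {1, 3, 6, 7}, {5, 6}, {6, 9}
Union of parts: {1, 3, 5, 6, 7, 9}
U = {1, 2, 3, 4, 5, 6, 7, 8, 9}
All non-empty? True
Pairwise disjoint? False
Covers U? False

No, not a valid partition


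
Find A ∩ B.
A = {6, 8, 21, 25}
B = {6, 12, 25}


A ∩ B = elements in both A and B
A = {6, 8, 21, 25}
B = {6, 12, 25}
A ∩ B = {6, 25}

A ∩ B = {6, 25}


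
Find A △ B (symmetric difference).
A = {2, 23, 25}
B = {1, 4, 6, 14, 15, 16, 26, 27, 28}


A △ B = (A \ B) ∪ (B \ A) = elements in exactly one of A or B
A \ B = {2, 23, 25}
B \ A = {1, 4, 6, 14, 15, 16, 26, 27, 28}
A △ B = {1, 2, 4, 6, 14, 15, 16, 23, 25, 26, 27, 28}

A △ B = {1, 2, 4, 6, 14, 15, 16, 23, 25, 26, 27, 28}


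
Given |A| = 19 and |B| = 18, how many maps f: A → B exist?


Each of |A| = 19 inputs maps to any of |B| = 18 outputs.
# functions = |B|^|A| = 18^19
= 708235345355337676357632

Number of functions = 708235345355337676357632


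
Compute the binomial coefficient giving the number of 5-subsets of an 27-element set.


C(n,k) = n! / (k!(n-k)!)
C(27,5) = 27! / (5!22!)
= 80730

C(27,5) = 80730


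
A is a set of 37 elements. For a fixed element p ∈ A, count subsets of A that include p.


Subsets of A containing p correspond to subsets of A \ {p}, which has 36 elements.
Count = 2^(n-1) = 2^36
= 68719476736

Number of subsets containing p = 68719476736


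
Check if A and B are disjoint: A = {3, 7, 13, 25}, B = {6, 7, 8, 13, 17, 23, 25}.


Disjoint means A ∩ B = ∅.
A ∩ B = {7, 13, 25}
A ∩ B ≠ ∅, so A and B are NOT disjoint.

No, A and B are not disjoint (A ∩ B = {7, 13, 25})


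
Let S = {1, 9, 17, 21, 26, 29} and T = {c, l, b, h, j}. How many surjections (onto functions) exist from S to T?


n = |S| = 6, k = |T| = 5. Surjections via inclusion-exclusion:
S(n,k) = Σ(-1)^i × C(k,i) × (k-i)^n, i=0 to k
i=0: (-1)^0×C(5,0)×5^6 = 15625
i=1: (-1)^1×C(5,1)×4^6 = -20480
i=2: (-1)^2×C(5,2)×3^6 = 7290
i=3: (-1)^3×C(5,3)×2^6 = -640
i=4: (-1)^4×C(5,4)×1^6 = 5
i=5: (-1)^5×C(5,5)×0^6 = 0
Total = 1800

Number of surjections = 1800


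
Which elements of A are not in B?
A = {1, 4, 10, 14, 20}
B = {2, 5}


A \ B = elements in A but not in B
A = {1, 4, 10, 14, 20}
B = {2, 5}
Remove from A any elements in B
A \ B = {1, 4, 10, 14, 20}

A \ B = {1, 4, 10, 14, 20}


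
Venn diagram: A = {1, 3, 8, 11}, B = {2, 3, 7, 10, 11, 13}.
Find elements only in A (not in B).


A = {1, 3, 8, 11}
B = {2, 3, 7, 10, 11, 13}
Region: only in A (not in B)
Elements: {1, 8}

Elements only in A (not in B): {1, 8}


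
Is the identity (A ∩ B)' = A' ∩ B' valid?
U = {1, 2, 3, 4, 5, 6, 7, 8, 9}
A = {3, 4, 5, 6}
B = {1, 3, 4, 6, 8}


LHS: A ∩ B = {3, 4, 6}
(A ∩ B)' = U \ (A ∩ B) = {1, 2, 5, 7, 8, 9}
A' = {1, 2, 7, 8, 9}, B' = {2, 5, 7, 9}
Claimed RHS: A' ∩ B' = {2, 7, 9}
Identity is INVALID: LHS = {1, 2, 5, 7, 8, 9} but the RHS claimed here equals {2, 7, 9}. The correct form is (A ∩ B)' = A' ∪ B'.

Identity is invalid: (A ∩ B)' = {1, 2, 5, 7, 8, 9} but A' ∩ B' = {2, 7, 9}. The correct De Morgan law is (A ∩ B)' = A' ∪ B'.


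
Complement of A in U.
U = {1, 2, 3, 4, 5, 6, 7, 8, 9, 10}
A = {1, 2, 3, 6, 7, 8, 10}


Aᶜ = U \ A = elements in U but not in A
U = {1, 2, 3, 4, 5, 6, 7, 8, 9, 10}
A = {1, 2, 3, 6, 7, 8, 10}
Aᶜ = {4, 5, 9}

Aᶜ = {4, 5, 9}


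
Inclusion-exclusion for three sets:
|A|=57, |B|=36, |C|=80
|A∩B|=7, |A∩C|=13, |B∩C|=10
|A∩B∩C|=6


|A∪B∪C| = |A|+|B|+|C| - |A∩B|-|A∩C|-|B∩C| + |A∩B∩C|
= 57+36+80 - 7-13-10 + 6
= 173 - 30 + 6
= 149

|A ∪ B ∪ C| = 149


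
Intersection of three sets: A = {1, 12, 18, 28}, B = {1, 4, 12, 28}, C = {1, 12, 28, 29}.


A ∩ B = {1, 12, 28}
(A ∩ B) ∩ C = {1, 12, 28}

A ∩ B ∩ C = {1, 12, 28}


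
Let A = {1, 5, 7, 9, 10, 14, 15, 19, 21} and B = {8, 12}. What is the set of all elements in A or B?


A ∪ B = all elements in A or B (or both)
A = {1, 5, 7, 9, 10, 14, 15, 19, 21}
B = {8, 12}
A ∪ B = {1, 5, 7, 8, 9, 10, 12, 14, 15, 19, 21}

A ∪ B = {1, 5, 7, 8, 9, 10, 12, 14, 15, 19, 21}


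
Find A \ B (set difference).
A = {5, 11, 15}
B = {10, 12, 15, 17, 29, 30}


A \ B = elements in A but not in B
A = {5, 11, 15}
B = {10, 12, 15, 17, 29, 30}
Remove from A any elements in B
A \ B = {5, 11}

A \ B = {5, 11}


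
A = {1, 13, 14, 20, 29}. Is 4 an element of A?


A = {1, 13, 14, 20, 29}
Checking if 4 is in A
4 is not in A → False

4 ∉ A


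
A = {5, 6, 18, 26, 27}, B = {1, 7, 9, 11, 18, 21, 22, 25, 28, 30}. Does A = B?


Two sets are equal iff they have exactly the same elements.
A = {5, 6, 18, 26, 27}
B = {1, 7, 9, 11, 18, 21, 22, 25, 28, 30}
Differences: {1, 5, 6, 7, 9, 11, 21, 22, 25, 26, 27, 28, 30}
A ≠ B

No, A ≠ B


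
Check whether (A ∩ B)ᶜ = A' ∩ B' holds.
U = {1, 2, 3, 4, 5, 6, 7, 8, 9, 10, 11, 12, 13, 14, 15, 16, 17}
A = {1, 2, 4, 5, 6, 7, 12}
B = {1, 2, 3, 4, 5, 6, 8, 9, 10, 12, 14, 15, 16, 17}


LHS: A ∩ B = {1, 2, 4, 5, 6, 12}
(A ∩ B)' = U \ (A ∩ B) = {3, 7, 8, 9, 10, 11, 13, 14, 15, 16, 17}
A' = {3, 8, 9, 10, 11, 13, 14, 15, 16, 17}, B' = {7, 11, 13}
Claimed RHS: A' ∩ B' = {11, 13}
Identity is INVALID: LHS = {3, 7, 8, 9, 10, 11, 13, 14, 15, 16, 17} but the RHS claimed here equals {11, 13}. The correct form is (A ∩ B)' = A' ∪ B'.

Identity is invalid: (A ∩ B)' = {3, 7, 8, 9, 10, 11, 13, 14, 15, 16, 17} but A' ∩ B' = {11, 13}. The correct De Morgan law is (A ∩ B)' = A' ∪ B'.


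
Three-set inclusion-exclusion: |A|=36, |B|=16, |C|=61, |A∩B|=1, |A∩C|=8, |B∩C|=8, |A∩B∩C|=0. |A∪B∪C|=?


|A∪B∪C| = |A|+|B|+|C| - |A∩B|-|A∩C|-|B∩C| + |A∩B∩C|
= 36+16+61 - 1-8-8 + 0
= 113 - 17 + 0
= 96

|A ∪ B ∪ C| = 96


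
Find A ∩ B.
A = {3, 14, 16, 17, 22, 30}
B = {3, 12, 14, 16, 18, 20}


A ∩ B = elements in both A and B
A = {3, 14, 16, 17, 22, 30}
B = {3, 12, 14, 16, 18, 20}
A ∩ B = {3, 14, 16}

A ∩ B = {3, 14, 16}


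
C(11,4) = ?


C(n,k) = n! / (k!(n-k)!)
C(11,4) = 11! / (4!7!)
= 330

C(11,4) = 330


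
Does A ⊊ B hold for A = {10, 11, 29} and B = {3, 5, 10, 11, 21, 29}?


A ⊂ B requires: A ⊆ B AND A ≠ B.
A ⊆ B? Yes
A = B? No
A ⊂ B: Yes (A is a proper subset of B)

Yes, A ⊂ B


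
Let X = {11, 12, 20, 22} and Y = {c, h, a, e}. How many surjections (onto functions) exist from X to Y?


n = |X| = 4, k = |Y| = 4. Surjections via inclusion-exclusion:
S(n,k) = Σ(-1)^i × C(k,i) × (k-i)^n, i=0 to k
i=0: (-1)^0×C(4,0)×4^4 = 256
i=1: (-1)^1×C(4,1)×3^4 = -324
i=2: (-1)^2×C(4,2)×2^4 = 96
i=3: (-1)^3×C(4,3)×1^4 = -4
i=4: (-1)^4×C(4,4)×0^4 = 0
Total = 24

Number of surjections = 24


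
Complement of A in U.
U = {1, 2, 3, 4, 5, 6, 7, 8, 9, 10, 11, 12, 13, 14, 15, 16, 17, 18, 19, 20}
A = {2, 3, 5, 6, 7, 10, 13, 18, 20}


Aᶜ = U \ A = elements in U but not in A
U = {1, 2, 3, 4, 5, 6, 7, 8, 9, 10, 11, 12, 13, 14, 15, 16, 17, 18, 19, 20}
A = {2, 3, 5, 6, 7, 10, 13, 18, 20}
Aᶜ = {1, 4, 8, 9, 11, 12, 14, 15, 16, 17, 19}

Aᶜ = {1, 4, 8, 9, 11, 12, 14, 15, 16, 17, 19}


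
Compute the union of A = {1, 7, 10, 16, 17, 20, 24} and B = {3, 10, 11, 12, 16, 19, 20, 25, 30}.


A ∪ B = all elements in A or B (or both)
A = {1, 7, 10, 16, 17, 20, 24}
B = {3, 10, 11, 12, 16, 19, 20, 25, 30}
A ∪ B = {1, 3, 7, 10, 11, 12, 16, 17, 19, 20, 24, 25, 30}

A ∪ B = {1, 3, 7, 10, 11, 12, 16, 17, 19, 20, 24, 25, 30}


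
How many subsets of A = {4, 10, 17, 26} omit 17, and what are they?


A subset of A that omits 17 is a subset of A \ {17}, so there are 2^(n-1) = 2^3 = 8 of them.
Subsets excluding 17: ∅, {4}, {10}, {26}, {4, 10}, {4, 26}, {10, 26}, {4, 10, 26}

Subsets excluding 17 (8 total): ∅, {4}, {10}, {26}, {4, 10}, {4, 26}, {10, 26}, {4, 10, 26}


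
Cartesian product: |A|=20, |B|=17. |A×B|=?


|A × B| = |A| × |B|
= 20 × 17
= 340

|A × B| = 340


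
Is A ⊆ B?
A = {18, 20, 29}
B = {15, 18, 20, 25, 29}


A ⊆ B means every element of A is in B.
All elements of A are in B.
So A ⊆ B.

Yes, A ⊆ B


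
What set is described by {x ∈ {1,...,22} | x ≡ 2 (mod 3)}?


Checking each candidate:
Condition: x in {1,...,22} with x ≡ 2 (mod 3)
Result = {2, 5, 8, 11, 14, 17, 20}

{2, 5, 8, 11, 14, 17, 20}


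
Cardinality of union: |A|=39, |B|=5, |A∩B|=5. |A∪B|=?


|A ∪ B| = |A| + |B| - |A ∩ B|
= 39 + 5 - 5
= 39

|A ∪ B| = 39


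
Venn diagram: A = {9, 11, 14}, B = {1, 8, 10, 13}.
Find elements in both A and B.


A = {9, 11, 14}
B = {1, 8, 10, 13}
Region: in both A and B
Elements: ∅

Elements in both A and B: ∅


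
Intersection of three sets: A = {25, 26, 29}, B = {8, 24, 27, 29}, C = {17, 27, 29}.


A ∩ B = {29}
(A ∩ B) ∩ C = {29}

A ∩ B ∩ C = {29}


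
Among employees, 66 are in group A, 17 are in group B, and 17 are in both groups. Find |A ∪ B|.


|A ∪ B| = |A| + |B| - |A ∩ B|
= 66 + 17 - 17
= 66

|A ∪ B| = 66


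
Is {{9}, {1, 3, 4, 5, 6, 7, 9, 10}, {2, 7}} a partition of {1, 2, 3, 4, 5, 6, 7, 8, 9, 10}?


A partition requires: (1) non-empty parts, (2) pairwise disjoint, (3) union = U
Parts: {9}, {1, 3, 4, 5, 6, 7, 9, 10}, {2, 7}
Union of parts: {1, 2, 3, 4, 5, 6, 7, 9, 10}
U = {1, 2, 3, 4, 5, 6, 7, 8, 9, 10}
All non-empty? True
Pairwise disjoint? False
Covers U? False

No, not a valid partition


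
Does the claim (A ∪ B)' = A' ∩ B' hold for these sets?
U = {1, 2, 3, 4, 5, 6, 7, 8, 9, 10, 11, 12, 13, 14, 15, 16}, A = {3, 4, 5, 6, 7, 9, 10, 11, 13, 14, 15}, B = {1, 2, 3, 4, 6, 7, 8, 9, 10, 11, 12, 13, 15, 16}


LHS: A ∪ B = {1, 2, 3, 4, 5, 6, 7, 8, 9, 10, 11, 12, 13, 14, 15, 16}
(A ∪ B)' = U \ (A ∪ B) = ∅
A' = {1, 2, 8, 12, 16}, B' = {5, 14}
Claimed RHS: A' ∩ B' = ∅
Identity is VALID: LHS = RHS = ∅ ✓

Identity is valid. (A ∪ B)' = A' ∩ B' = ∅


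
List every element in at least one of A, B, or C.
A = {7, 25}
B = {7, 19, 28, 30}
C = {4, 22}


A ∪ B = {7, 19, 25, 28, 30}
(A ∪ B) ∪ C = {4, 7, 19, 22, 25, 28, 30}

A ∪ B ∪ C = {4, 7, 19, 22, 25, 28, 30}


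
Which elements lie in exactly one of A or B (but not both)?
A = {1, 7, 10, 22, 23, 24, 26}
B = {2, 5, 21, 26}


A △ B = (A \ B) ∪ (B \ A) = elements in exactly one of A or B
A \ B = {1, 7, 10, 22, 23, 24}
B \ A = {2, 5, 21}
A △ B = {1, 2, 5, 7, 10, 21, 22, 23, 24}

A △ B = {1, 2, 5, 7, 10, 21, 22, 23, 24}


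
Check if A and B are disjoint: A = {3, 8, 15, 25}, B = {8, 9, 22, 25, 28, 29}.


Disjoint means A ∩ B = ∅.
A ∩ B = {8, 25}
A ∩ B ≠ ∅, so A and B are NOT disjoint.

No, A and B are not disjoint (A ∩ B = {8, 25})


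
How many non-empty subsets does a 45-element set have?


Total subsets = 2^n = 2^45 = 35184372088832
Non-empty subsets exclude the empty set: 2^n - 1
= 35184372088832 - 1
= 35184372088831

Number of non-empty subsets = 35184372088831


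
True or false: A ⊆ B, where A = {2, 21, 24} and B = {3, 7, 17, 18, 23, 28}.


A ⊆ B means every element of A is in B.
Elements in A not in B: {2, 21, 24}
So A ⊄ B.

No, A ⊄ B


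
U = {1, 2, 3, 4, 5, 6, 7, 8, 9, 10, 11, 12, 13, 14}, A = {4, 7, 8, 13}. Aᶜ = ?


Aᶜ = U \ A = elements in U but not in A
U = {1, 2, 3, 4, 5, 6, 7, 8, 9, 10, 11, 12, 13, 14}
A = {4, 7, 8, 13}
Aᶜ = {1, 2, 3, 5, 6, 9, 10, 11, 12, 14}

Aᶜ = {1, 2, 3, 5, 6, 9, 10, 11, 12, 14}


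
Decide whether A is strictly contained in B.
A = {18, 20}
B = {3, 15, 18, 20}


A ⊂ B requires: A ⊆ B AND A ≠ B.
A ⊆ B? Yes
A = B? No
A ⊂ B: Yes (A is a proper subset of B)

Yes, A ⊂ B


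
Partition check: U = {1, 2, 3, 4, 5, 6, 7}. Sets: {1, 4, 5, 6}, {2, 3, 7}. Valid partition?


A partition requires: (1) non-empty parts, (2) pairwise disjoint, (3) union = U
Parts: {1, 4, 5, 6}, {2, 3, 7}
Union of parts: {1, 2, 3, 4, 5, 6, 7}
U = {1, 2, 3, 4, 5, 6, 7}
All non-empty? True
Pairwise disjoint? True
Covers U? True

Yes, valid partition


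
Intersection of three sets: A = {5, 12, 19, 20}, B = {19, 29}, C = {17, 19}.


A ∩ B = {19}
(A ∩ B) ∩ C = {19}

A ∩ B ∩ C = {19}


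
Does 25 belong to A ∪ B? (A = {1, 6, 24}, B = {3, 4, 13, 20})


A = {1, 6, 24}, B = {3, 4, 13, 20}
A ∪ B = all elements in A or B
A ∪ B = {1, 3, 4, 6, 13, 20, 24}
Checking if 25 ∈ A ∪ B
25 is not in A ∪ B → False

25 ∉ A ∪ B


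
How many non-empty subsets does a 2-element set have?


Total subsets = 2^n = 2^2 = 4
Non-empty subsets exclude the empty set: 2^n - 1
= 4 - 1
= 3

Number of non-empty subsets = 3


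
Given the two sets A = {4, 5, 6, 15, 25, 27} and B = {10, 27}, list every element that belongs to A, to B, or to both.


A ∪ B = all elements in A or B (or both)
A = {4, 5, 6, 15, 25, 27}
B = {10, 27}
A ∪ B = {4, 5, 6, 10, 15, 25, 27}

A ∪ B = {4, 5, 6, 10, 15, 25, 27}


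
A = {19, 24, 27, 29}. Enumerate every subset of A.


|A| = 4, so |P(A)| = 2^4 = 16
Enumerate subsets by cardinality (0 to 4):
∅, {19}, {24}, {27}, {29}, {19, 24}, {19, 27}, {19, 29}, {24, 27}, {24, 29}, {27, 29}, {19, 24, 27}, {19, 24, 29}, {19, 27, 29}, {24, 27, 29}, {19, 24, 27, 29}

P(A) has 16 subsets: ∅, {19}, {24}, {27}, {29}, {19, 24}, {19, 27}, {19, 29}, {24, 27}, {24, 29}, {27, 29}, {19, 24, 27}, {19, 24, 29}, {19, 27, 29}, {24, 27, 29}, {19, 24, 27, 29}


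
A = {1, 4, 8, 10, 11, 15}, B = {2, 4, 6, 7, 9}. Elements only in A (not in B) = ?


A = {1, 4, 8, 10, 11, 15}
B = {2, 4, 6, 7, 9}
Region: only in A (not in B)
Elements: {1, 8, 10, 11, 15}

Elements only in A (not in B): {1, 8, 10, 11, 15}


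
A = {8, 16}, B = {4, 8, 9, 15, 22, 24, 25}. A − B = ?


A \ B = elements in A but not in B
A = {8, 16}
B = {4, 8, 9, 15, 22, 24, 25}
Remove from A any elements in B
A \ B = {16}

A \ B = {16}


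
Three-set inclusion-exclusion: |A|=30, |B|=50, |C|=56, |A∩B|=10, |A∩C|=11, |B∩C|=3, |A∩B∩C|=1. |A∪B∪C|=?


|A∪B∪C| = |A|+|B|+|C| - |A∩B|-|A∩C|-|B∩C| + |A∩B∩C|
= 30+50+56 - 10-11-3 + 1
= 136 - 24 + 1
= 113

|A ∪ B ∪ C| = 113


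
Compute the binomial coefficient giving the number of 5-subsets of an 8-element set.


C(n,k) = n! / (k!(n-k)!)
C(8,5) = 8! / (5!3!)
= 56

C(8,5) = 56


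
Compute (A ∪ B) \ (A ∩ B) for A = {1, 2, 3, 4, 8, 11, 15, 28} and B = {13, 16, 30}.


A △ B = (A \ B) ∪ (B \ A) = elements in exactly one of A or B
A \ B = {1, 2, 3, 4, 8, 11, 15, 28}
B \ A = {13, 16, 30}
A △ B = {1, 2, 3, 4, 8, 11, 13, 15, 16, 28, 30}

A △ B = {1, 2, 3, 4, 8, 11, 13, 15, 16, 28, 30}


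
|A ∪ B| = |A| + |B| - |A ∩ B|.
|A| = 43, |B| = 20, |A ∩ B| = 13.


|A ∪ B| = |A| + |B| - |A ∩ B|
= 43 + 20 - 13
= 50

|A ∪ B| = 50


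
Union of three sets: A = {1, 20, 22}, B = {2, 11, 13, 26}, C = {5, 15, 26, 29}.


A ∪ B = {1, 2, 11, 13, 20, 22, 26}
(A ∪ B) ∪ C = {1, 2, 5, 11, 13, 15, 20, 22, 26, 29}

A ∪ B ∪ C = {1, 2, 5, 11, 13, 15, 20, 22, 26, 29}


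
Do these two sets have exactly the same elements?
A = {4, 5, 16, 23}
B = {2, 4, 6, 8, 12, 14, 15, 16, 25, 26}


Two sets are equal iff they have exactly the same elements.
A = {4, 5, 16, 23}
B = {2, 4, 6, 8, 12, 14, 15, 16, 25, 26}
Differences: {2, 5, 6, 8, 12, 14, 15, 23, 25, 26}
A ≠ B

No, A ≠ B


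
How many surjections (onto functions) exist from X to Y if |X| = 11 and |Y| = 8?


n = |X| = 11, k = |Y| = 8. Surjections via inclusion-exclusion:
S(n,k) = Σ(-1)^i × C(k,i) × (k-i)^n, i=0 to k
i=0: (-1)^0×C(8,0)×8^11 = 8589934592
i=1: (-1)^1×C(8,1)×7^11 = -15818613944
i=2: (-1)^2×C(8,2)×6^11 = 10158317568
i=3: (-1)^3×C(8,3)×5^11 = -2734375000
i=4: (-1)^4×C(8,4)×4^11 = 293601280
i=5: (-1)^5×C(8,5)×3^11 = -9920232
i=6: (-1)^6×C(8,6)×2^11 = 57344
i=7: (-1)^7×C(8,7)×1^11 = -8
i=8: (-1)^8×C(8,8)×0^11 = 0
Total = 479001600

Number of surjections = 479001600


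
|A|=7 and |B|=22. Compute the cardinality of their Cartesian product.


|A × B| = |A| × |B|
= 7 × 22
= 154

|A × B| = 154


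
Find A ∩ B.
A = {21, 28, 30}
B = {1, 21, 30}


A ∩ B = elements in both A and B
A = {21, 28, 30}
B = {1, 21, 30}
A ∩ B = {21, 30}

A ∩ B = {21, 30}


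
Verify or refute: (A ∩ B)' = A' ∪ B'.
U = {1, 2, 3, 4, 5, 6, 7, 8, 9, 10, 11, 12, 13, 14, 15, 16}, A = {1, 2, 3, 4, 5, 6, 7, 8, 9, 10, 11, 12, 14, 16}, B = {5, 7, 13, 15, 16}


LHS: A ∩ B = {5, 7, 16}
(A ∩ B)' = U \ (A ∩ B) = {1, 2, 3, 4, 6, 8, 9, 10, 11, 12, 13, 14, 15}
A' = {13, 15}, B' = {1, 2, 3, 4, 6, 8, 9, 10, 11, 12, 14}
Claimed RHS: A' ∪ B' = {1, 2, 3, 4, 6, 8, 9, 10, 11, 12, 13, 14, 15}
Identity is VALID: LHS = RHS = {1, 2, 3, 4, 6, 8, 9, 10, 11, 12, 13, 14, 15} ✓

Identity is valid. (A ∩ B)' = A' ∪ B' = {1, 2, 3, 4, 6, 8, 9, 10, 11, 12, 13, 14, 15}


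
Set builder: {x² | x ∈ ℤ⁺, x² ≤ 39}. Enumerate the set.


Checking each candidate:
Condition: positive perfect squares ≤ 39
Result = {1, 4, 9, 16, 25, 36}

{1, 4, 9, 16, 25, 36}


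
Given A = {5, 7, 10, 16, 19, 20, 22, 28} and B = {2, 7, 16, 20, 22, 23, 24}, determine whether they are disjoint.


Disjoint means A ∩ B = ∅.
A ∩ B = {7, 16, 20, 22}
A ∩ B ≠ ∅, so A and B are NOT disjoint.

No, A and B are not disjoint (A ∩ B = {7, 16, 20, 22})


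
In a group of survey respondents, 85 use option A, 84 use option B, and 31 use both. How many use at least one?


|A ∪ B| = |A| + |B| - |A ∩ B|
= 85 + 84 - 31
= 138

|A ∪ B| = 138


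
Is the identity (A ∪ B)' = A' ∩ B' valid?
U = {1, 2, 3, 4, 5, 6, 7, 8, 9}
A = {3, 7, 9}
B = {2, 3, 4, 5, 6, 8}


LHS: A ∪ B = {2, 3, 4, 5, 6, 7, 8, 9}
(A ∪ B)' = U \ (A ∪ B) = {1}
A' = {1, 2, 4, 5, 6, 8}, B' = {1, 7, 9}
Claimed RHS: A' ∩ B' = {1}
Identity is VALID: LHS = RHS = {1} ✓

Identity is valid. (A ∪ B)' = A' ∩ B' = {1}


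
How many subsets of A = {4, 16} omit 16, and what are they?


A subset of A that omits 16 is a subset of A \ {16}, so there are 2^(n-1) = 2^1 = 2 of them.
Subsets excluding 16: ∅, {4}

Subsets excluding 16 (2 total): ∅, {4}


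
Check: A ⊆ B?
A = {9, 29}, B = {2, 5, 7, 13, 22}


A ⊆ B means every element of A is in B.
Elements in A not in B: {9, 29}
So A ⊄ B.

No, A ⊄ B


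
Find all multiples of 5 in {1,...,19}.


Checking each candidate:
Condition: multiples of 5 in {1,...,19}
Result = {5, 10, 15}

{5, 10, 15}


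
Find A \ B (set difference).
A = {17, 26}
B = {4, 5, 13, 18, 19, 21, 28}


A \ B = elements in A but not in B
A = {17, 26}
B = {4, 5, 13, 18, 19, 21, 28}
Remove from A any elements in B
A \ B = {17, 26}

A \ B = {17, 26}


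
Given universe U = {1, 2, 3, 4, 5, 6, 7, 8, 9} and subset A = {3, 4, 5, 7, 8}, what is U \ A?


Aᶜ = U \ A = elements in U but not in A
U = {1, 2, 3, 4, 5, 6, 7, 8, 9}
A = {3, 4, 5, 7, 8}
Aᶜ = {1, 2, 6, 9}

Aᶜ = {1, 2, 6, 9}


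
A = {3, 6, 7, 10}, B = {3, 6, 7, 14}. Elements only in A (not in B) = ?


A = {3, 6, 7, 10}
B = {3, 6, 7, 14}
Region: only in A (not in B)
Elements: {10}

Elements only in A (not in B): {10}


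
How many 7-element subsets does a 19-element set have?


C(n,k) = n! / (k!(n-k)!)
C(19,7) = 19! / (7!12!)
= 50388

C(19,7) = 50388


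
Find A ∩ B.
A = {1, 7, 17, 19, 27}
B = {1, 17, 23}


A ∩ B = elements in both A and B
A = {1, 7, 17, 19, 27}
B = {1, 17, 23}
A ∩ B = {1, 17}

A ∩ B = {1, 17}


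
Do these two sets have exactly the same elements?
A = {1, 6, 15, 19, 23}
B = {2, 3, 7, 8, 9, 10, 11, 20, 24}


Two sets are equal iff they have exactly the same elements.
A = {1, 6, 15, 19, 23}
B = {2, 3, 7, 8, 9, 10, 11, 20, 24}
Differences: {1, 2, 3, 6, 7, 8, 9, 10, 11, 15, 19, 20, 23, 24}
A ≠ B

No, A ≠ B


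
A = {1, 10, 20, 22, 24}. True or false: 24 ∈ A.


A = {1, 10, 20, 22, 24}
Checking if 24 is in A
24 is in A → True

24 ∈ A


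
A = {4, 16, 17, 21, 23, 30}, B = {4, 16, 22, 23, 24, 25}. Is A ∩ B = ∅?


Disjoint means A ∩ B = ∅.
A ∩ B = {4, 16, 23}
A ∩ B ≠ ∅, so A and B are NOT disjoint.

No, A and B are not disjoint (A ∩ B = {4, 16, 23})


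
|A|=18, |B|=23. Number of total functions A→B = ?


Each of |A| = 18 inputs maps to any of |B| = 23 outputs.
# functions = |B|^|A| = 23^18
= 3244150909895248285300369

Number of functions = 3244150909895248285300369


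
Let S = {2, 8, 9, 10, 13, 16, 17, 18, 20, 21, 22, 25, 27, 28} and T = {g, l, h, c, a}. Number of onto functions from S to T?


n = |S| = 14, k = |T| = 5. Surjections via inclusion-exclusion:
S(n,k) = Σ(-1)^i × C(k,i) × (k-i)^n, i=0 to k
i=0: (-1)^0×C(5,0)×5^14 = 6103515625
i=1: (-1)^1×C(5,1)×4^14 = -1342177280
i=2: (-1)^2×C(5,2)×3^14 = 47829690
i=3: (-1)^3×C(5,3)×2^14 = -163840
i=4: (-1)^4×C(5,4)×1^14 = 5
i=5: (-1)^5×C(5,5)×0^14 = 0
Total = 4809004200

Number of surjections = 4809004200


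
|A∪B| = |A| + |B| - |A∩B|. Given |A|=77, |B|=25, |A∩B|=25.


|A ∪ B| = |A| + |B| - |A ∩ B|
= 77 + 25 - 25
= 77

|A ∪ B| = 77


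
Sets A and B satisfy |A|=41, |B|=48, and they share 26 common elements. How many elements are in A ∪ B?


|A ∪ B| = |A| + |B| - |A ∩ B|
= 41 + 48 - 26
= 63

|A ∪ B| = 63


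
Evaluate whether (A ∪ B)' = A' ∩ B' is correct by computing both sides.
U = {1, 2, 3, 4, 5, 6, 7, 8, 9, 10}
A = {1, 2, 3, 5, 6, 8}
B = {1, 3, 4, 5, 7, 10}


LHS: A ∪ B = {1, 2, 3, 4, 5, 6, 7, 8, 10}
(A ∪ B)' = U \ (A ∪ B) = {9}
A' = {4, 7, 9, 10}, B' = {2, 6, 8, 9}
Claimed RHS: A' ∩ B' = {9}
Identity is VALID: LHS = RHS = {9} ✓

Identity is valid. (A ∪ B)' = A' ∩ B' = {9}


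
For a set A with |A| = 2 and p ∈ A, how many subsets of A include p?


Subsets of A containing p correspond to subsets of A \ {p}, which has 1 elements.
Count = 2^(n-1) = 2^1
= 2

Number of subsets containing p = 2


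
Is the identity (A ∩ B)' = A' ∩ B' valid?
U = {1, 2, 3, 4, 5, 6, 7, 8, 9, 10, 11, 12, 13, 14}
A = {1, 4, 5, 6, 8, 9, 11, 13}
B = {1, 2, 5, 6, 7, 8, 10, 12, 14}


LHS: A ∩ B = {1, 5, 6, 8}
(A ∩ B)' = U \ (A ∩ B) = {2, 3, 4, 7, 9, 10, 11, 12, 13, 14}
A' = {2, 3, 7, 10, 12, 14}, B' = {3, 4, 9, 11, 13}
Claimed RHS: A' ∩ B' = {3}
Identity is INVALID: LHS = {2, 3, 4, 7, 9, 10, 11, 12, 13, 14} but the RHS claimed here equals {3}. The correct form is (A ∩ B)' = A' ∪ B'.

Identity is invalid: (A ∩ B)' = {2, 3, 4, 7, 9, 10, 11, 12, 13, 14} but A' ∩ B' = {3}. The correct De Morgan law is (A ∩ B)' = A' ∪ B'.


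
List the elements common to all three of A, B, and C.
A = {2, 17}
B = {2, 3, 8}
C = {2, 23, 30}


A ∩ B = {2}
(A ∩ B) ∩ C = {2}

A ∩ B ∩ C = {2}


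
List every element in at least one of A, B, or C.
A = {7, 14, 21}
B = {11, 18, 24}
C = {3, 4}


A ∪ B = {7, 11, 14, 18, 21, 24}
(A ∪ B) ∪ C = {3, 4, 7, 11, 14, 18, 21, 24}

A ∪ B ∪ C = {3, 4, 7, 11, 14, 18, 21, 24}


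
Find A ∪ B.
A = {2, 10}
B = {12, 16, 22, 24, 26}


A ∪ B = all elements in A or B (or both)
A = {2, 10}
B = {12, 16, 22, 24, 26}
A ∪ B = {2, 10, 12, 16, 22, 24, 26}

A ∪ B = {2, 10, 12, 16, 22, 24, 26}


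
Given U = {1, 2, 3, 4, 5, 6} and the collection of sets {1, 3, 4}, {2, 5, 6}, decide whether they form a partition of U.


A partition requires: (1) non-empty parts, (2) pairwise disjoint, (3) union = U
Parts: {1, 3, 4}, {2, 5, 6}
Union of parts: {1, 2, 3, 4, 5, 6}
U = {1, 2, 3, 4, 5, 6}
All non-empty? True
Pairwise disjoint? True
Covers U? True

Yes, valid partition


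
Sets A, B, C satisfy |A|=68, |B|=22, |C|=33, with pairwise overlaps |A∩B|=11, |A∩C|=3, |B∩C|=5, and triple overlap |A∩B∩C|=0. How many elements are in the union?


|A∪B∪C| = |A|+|B|+|C| - |A∩B|-|A∩C|-|B∩C| + |A∩B∩C|
= 68+22+33 - 11-3-5 + 0
= 123 - 19 + 0
= 104

|A ∪ B ∪ C| = 104


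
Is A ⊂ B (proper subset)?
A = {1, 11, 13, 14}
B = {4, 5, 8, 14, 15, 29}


A ⊂ B requires: A ⊆ B AND A ≠ B.
A ⊆ B? No
A ⊄ B, so A is not a proper subset.

No, A is not a proper subset of B


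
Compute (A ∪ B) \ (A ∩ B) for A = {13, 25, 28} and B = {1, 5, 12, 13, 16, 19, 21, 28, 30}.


A △ B = (A \ B) ∪ (B \ A) = elements in exactly one of A or B
A \ B = {25}
B \ A = {1, 5, 12, 16, 19, 21, 30}
A △ B = {1, 5, 12, 16, 19, 21, 25, 30}

A △ B = {1, 5, 12, 16, 19, 21, 25, 30}


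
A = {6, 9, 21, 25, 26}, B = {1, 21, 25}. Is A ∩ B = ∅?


Disjoint means A ∩ B = ∅.
A ∩ B = {21, 25}
A ∩ B ≠ ∅, so A and B are NOT disjoint.

No, A and B are not disjoint (A ∩ B = {21, 25})


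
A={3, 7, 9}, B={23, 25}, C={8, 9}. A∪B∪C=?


A ∪ B = {3, 7, 9, 23, 25}
(A ∪ B) ∪ C = {3, 7, 8, 9, 23, 25}

A ∪ B ∪ C = {3, 7, 8, 9, 23, 25}


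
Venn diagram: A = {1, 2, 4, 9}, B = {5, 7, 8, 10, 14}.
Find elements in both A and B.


A = {1, 2, 4, 9}
B = {5, 7, 8, 10, 14}
Region: in both A and B
Elements: ∅

Elements in both A and B: ∅


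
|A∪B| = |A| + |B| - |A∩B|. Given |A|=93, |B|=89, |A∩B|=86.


|A ∪ B| = |A| + |B| - |A ∩ B|
= 93 + 89 - 86
= 96

|A ∪ B| = 96


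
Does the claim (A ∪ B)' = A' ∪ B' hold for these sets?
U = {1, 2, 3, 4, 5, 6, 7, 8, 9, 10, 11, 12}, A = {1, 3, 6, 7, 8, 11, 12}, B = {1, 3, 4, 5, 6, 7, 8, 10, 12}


LHS: A ∪ B = {1, 3, 4, 5, 6, 7, 8, 10, 11, 12}
(A ∪ B)' = U \ (A ∪ B) = {2, 9}
A' = {2, 4, 5, 9, 10}, B' = {2, 9, 11}
Claimed RHS: A' ∪ B' = {2, 4, 5, 9, 10, 11}
Identity is INVALID: LHS = {2, 9} but the RHS claimed here equals {2, 4, 5, 9, 10, 11}. The correct form is (A ∪ B)' = A' ∩ B'.

Identity is invalid: (A ∪ B)' = {2, 9} but A' ∪ B' = {2, 4, 5, 9, 10, 11}. The correct De Morgan law is (A ∪ B)' = A' ∩ B'.


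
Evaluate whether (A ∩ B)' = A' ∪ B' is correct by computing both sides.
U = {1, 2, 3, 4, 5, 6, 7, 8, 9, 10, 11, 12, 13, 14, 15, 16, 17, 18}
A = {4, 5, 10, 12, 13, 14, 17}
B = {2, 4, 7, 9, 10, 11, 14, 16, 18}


LHS: A ∩ B = {4, 10, 14}
(A ∩ B)' = U \ (A ∩ B) = {1, 2, 3, 5, 6, 7, 8, 9, 11, 12, 13, 15, 16, 17, 18}
A' = {1, 2, 3, 6, 7, 8, 9, 11, 15, 16, 18}, B' = {1, 3, 5, 6, 8, 12, 13, 15, 17}
Claimed RHS: A' ∪ B' = {1, 2, 3, 5, 6, 7, 8, 9, 11, 12, 13, 15, 16, 17, 18}
Identity is VALID: LHS = RHS = {1, 2, 3, 5, 6, 7, 8, 9, 11, 12, 13, 15, 16, 17, 18} ✓

Identity is valid. (A ∩ B)' = A' ∪ B' = {1, 2, 3, 5, 6, 7, 8, 9, 11, 12, 13, 15, 16, 17, 18}


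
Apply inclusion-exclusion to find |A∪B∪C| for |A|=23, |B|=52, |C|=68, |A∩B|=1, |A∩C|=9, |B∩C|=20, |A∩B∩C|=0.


|A∪B∪C| = |A|+|B|+|C| - |A∩B|-|A∩C|-|B∩C| + |A∩B∩C|
= 23+52+68 - 1-9-20 + 0
= 143 - 30 + 0
= 113

|A ∪ B ∪ C| = 113


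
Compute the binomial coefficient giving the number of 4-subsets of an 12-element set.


C(n,k) = n! / (k!(n-k)!)
C(12,4) = 12! / (4!8!)
= 495

C(12,4) = 495


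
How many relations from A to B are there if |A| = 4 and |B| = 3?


A relation from A to B is any subset of A × B.
|A × B| = 4 × 3 = 12
# relations = 2^|A × B| = 2^12 = 4096

Number of relations = 4096


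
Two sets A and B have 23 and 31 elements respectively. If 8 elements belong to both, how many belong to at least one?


|A ∪ B| = |A| + |B| - |A ∩ B|
= 23 + 31 - 8
= 46

|A ∪ B| = 46


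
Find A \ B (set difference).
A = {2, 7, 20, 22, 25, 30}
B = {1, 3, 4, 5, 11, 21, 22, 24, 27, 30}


A \ B = elements in A but not in B
A = {2, 7, 20, 22, 25, 30}
B = {1, 3, 4, 5, 11, 21, 22, 24, 27, 30}
Remove from A any elements in B
A \ B = {2, 7, 20, 25}

A \ B = {2, 7, 20, 25}


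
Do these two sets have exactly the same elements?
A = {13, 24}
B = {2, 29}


Two sets are equal iff they have exactly the same elements.
A = {13, 24}
B = {2, 29}
Differences: {2, 13, 24, 29}
A ≠ B

No, A ≠ B


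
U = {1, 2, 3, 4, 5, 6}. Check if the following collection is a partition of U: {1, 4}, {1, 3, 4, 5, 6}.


A partition requires: (1) non-empty parts, (2) pairwise disjoint, (3) union = U
Parts: {1, 4}, {1, 3, 4, 5, 6}
Union of parts: {1, 3, 4, 5, 6}
U = {1, 2, 3, 4, 5, 6}
All non-empty? True
Pairwise disjoint? False
Covers U? False

No, not a valid partition


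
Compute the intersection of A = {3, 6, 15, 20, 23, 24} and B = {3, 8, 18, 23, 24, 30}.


A ∩ B = elements in both A and B
A = {3, 6, 15, 20, 23, 24}
B = {3, 8, 18, 23, 24, 30}
A ∩ B = {3, 23, 24}

A ∩ B = {3, 23, 24}


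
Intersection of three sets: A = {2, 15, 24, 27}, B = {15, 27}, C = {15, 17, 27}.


A ∩ B = {15, 27}
(A ∩ B) ∩ C = {15, 27}

A ∩ B ∩ C = {15, 27}


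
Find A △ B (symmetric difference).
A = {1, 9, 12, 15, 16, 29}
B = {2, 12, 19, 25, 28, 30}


A △ B = (A \ B) ∪ (B \ A) = elements in exactly one of A or B
A \ B = {1, 9, 15, 16, 29}
B \ A = {2, 19, 25, 28, 30}
A △ B = {1, 2, 9, 15, 16, 19, 25, 28, 29, 30}

A △ B = {1, 2, 9, 15, 16, 19, 25, 28, 29, 30}


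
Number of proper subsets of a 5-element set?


Total subsets = 2^n = 2^5 = 32
Proper subsets exclude the set itself: 2^n - 1
= 32 - 1
= 31

Number of proper subsets = 31


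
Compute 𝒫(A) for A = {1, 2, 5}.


|A| = 3, so |P(A)| = 2^3 = 8
Enumerate subsets by cardinality (0 to 3):
∅, {1}, {2}, {5}, {1, 2}, {1, 5}, {2, 5}, {1, 2, 5}

P(A) has 8 subsets: ∅, {1}, {2}, {5}, {1, 2}, {1, 5}, {2, 5}, {1, 2, 5}
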